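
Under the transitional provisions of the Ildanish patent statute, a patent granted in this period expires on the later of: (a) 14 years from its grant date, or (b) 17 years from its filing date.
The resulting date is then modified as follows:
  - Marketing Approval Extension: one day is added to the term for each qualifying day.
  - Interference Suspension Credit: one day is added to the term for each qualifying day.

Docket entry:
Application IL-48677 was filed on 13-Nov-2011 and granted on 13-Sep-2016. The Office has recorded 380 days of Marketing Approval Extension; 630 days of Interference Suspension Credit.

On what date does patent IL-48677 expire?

June 19, 2033

(a) grant + 14 years → 13 September 2030.
(b) filing + 17 years → 13 November 2028.
Later of the two: 13 September 2030.
Marketing Approval Extension: +380 days → 28 September 2031.
Interference Suspension Credit: +630 days → 19 June 2033.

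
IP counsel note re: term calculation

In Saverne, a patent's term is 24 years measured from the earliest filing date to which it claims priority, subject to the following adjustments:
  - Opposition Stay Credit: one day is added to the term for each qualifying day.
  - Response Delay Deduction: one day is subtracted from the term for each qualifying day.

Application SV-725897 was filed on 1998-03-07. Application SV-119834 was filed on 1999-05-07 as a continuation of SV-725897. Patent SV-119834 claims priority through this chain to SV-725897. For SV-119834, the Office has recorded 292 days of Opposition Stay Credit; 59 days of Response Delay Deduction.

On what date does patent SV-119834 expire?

Earliest priority filing: 7 March 1998.
Base term: 7 March 1998 + 24 years → 7 March 2022.
Opposition Stay Credit: +292 days → 24 December 2022.
Response Delay Deduction: −59 days → 26 October 2022.

October 26, 2022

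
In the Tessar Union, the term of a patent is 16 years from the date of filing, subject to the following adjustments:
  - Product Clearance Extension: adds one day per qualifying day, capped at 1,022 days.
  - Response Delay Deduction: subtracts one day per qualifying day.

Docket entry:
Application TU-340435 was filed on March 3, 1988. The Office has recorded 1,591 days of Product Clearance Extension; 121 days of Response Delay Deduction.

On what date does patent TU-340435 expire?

2006-08-21

Base term: filing date + 16 years → 3 March 2004.
Product Clearance Extension: 1591 days claimed exceeds the 1022-day cap, so +1022 days → 20 December 2006.
Response Delay Deduction: −121 days → 21 August 2006.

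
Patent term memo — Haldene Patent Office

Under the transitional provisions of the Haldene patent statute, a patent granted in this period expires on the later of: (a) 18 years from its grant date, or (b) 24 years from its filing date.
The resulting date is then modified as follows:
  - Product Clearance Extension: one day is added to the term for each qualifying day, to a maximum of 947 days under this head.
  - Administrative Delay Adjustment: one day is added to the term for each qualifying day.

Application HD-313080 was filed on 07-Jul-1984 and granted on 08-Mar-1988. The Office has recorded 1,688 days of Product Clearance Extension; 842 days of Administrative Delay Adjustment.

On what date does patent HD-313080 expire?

(a) grant + 18 years → 8 March 2006.
(b) filing + 24 years → 7 July 2008.
Later of the two: 7 July 2008.
Product Clearance Extension: 1688 days claimed exceeds the 947-day cap, so +947 days → 9 February 2011.
Administrative Delay Adjustment: +842 days → 31 May 2013.

2013-05-31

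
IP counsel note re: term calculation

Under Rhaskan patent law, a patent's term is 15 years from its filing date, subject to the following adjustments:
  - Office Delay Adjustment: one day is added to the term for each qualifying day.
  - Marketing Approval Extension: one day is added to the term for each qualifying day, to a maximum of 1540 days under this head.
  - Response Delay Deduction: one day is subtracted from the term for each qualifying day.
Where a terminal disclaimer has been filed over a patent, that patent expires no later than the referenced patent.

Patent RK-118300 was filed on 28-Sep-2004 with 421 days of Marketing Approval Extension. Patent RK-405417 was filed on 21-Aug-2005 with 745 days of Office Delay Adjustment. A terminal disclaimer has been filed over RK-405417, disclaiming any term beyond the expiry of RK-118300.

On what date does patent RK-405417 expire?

2020-11-22

Natural term of RK-405417:
  Base: filing + 15 years → 21 August 2020.
  Office Delay Adjustment: +745 days → 5 September 2022.
Expiry of referenced patent RK-118300:
  Base: filing + 15 years → 28 September 2019.
  Marketing Approval Extension: 421 days (within the 1540-day cap) → +421 days → 22 November 2020.
Terminal disclaimer: RK-405417 expires on the earlier of 5 September 2022 and 22 November 2020.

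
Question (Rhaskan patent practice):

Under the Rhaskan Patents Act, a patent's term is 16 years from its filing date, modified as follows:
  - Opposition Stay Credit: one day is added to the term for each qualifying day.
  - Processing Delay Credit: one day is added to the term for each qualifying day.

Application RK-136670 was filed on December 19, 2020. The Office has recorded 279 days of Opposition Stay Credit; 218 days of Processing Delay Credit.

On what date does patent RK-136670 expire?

Base term: filing date + 16 years → 19 December 2036.
Opposition Stay Credit: +279 days → 24 September 2037.
Processing Delay Credit: +218 days → 30 April 2038.

2038-04-30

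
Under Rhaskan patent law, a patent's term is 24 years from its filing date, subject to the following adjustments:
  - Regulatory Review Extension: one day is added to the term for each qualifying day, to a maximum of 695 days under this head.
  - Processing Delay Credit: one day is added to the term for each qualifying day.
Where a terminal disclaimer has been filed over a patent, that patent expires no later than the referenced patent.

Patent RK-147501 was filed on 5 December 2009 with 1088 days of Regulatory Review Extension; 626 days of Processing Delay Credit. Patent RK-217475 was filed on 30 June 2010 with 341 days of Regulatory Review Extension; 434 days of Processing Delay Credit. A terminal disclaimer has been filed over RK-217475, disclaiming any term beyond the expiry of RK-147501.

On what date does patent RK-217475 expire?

Natural term of RK-217475:
  Base: filing + 24 years → 30 June 2034.
  Regulatory Review Extension: 341 days (within the 695-day cap) → +341 days → 6 June 2035.
  Processing Delay Credit: +434 days → 13 August 2036.
Expiry of referenced patent RK-147501:
  Base: filing + 24 years → 5 December 2033.
  Regulatory Review Extension: 1088 days claimed exceeds the 695-day cap, so +695 days → 31 October 2035.
  Processing Delay Credit: +626 days → 18 July 2037.
Terminal disclaimer: RK-217475 expires on the earlier of 13 August 2036 and 18 July 2037.

August 13, 2036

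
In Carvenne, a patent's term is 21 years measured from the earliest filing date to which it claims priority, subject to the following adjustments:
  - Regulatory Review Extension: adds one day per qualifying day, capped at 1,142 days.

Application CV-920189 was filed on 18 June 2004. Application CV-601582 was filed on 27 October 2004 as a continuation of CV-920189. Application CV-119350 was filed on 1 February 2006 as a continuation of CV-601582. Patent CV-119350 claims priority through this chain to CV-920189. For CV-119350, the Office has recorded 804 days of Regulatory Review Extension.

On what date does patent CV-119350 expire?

August 31, 2027

Earliest priority filing: 18 June 2004.
Base term: 18 June 2004 + 21 years → 18 June 2025.
Regulatory Review Extension: 804 days (within the 1142-day cap) → +804 days → 31 August 2027.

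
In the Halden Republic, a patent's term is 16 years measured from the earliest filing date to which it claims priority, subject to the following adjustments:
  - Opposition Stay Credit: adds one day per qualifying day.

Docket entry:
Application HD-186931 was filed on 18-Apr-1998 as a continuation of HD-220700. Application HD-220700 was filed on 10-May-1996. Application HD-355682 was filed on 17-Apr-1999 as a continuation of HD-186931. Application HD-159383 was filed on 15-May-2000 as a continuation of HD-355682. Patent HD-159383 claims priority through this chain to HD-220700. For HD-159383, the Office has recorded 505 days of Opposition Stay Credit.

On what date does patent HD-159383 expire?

Earliest priority filing: 10 May 1996.
Base term: 10 May 1996 + 16 years → 10 May 2012.
Opposition Stay Credit: +505 days → 27 September 2013.

2013-09-27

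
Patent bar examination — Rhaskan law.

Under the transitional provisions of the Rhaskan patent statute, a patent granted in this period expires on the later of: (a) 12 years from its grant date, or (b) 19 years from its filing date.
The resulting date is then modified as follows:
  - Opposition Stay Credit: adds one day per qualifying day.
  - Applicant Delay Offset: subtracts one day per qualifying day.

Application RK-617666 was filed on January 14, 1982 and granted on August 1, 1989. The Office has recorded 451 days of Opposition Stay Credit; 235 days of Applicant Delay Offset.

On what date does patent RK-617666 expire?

(a) grant + 12 years → 1 August 2001.
(b) filing + 19 years → 14 January 2001.
Later of the two: 1 August 2001.
Opposition Stay Credit: +451 days → 26 October 2002.
Applicant Delay Offset: −235 days → 5 March 2002.

2002-03-05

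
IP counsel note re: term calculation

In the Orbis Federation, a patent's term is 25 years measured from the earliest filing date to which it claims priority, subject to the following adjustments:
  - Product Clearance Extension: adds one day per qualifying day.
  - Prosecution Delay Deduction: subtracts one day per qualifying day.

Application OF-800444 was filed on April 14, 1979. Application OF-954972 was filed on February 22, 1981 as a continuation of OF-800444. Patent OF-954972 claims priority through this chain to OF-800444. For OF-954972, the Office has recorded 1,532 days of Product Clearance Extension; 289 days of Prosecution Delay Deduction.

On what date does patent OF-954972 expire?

Earliest priority filing: 14 April 1979.
Base term: 14 April 1979 + 25 years → 14 April 2004.
Product Clearance Extension: +1532 days → 24 June 2008.
Prosecution Delay Deduction: −289 days → 9 September 2007.

2007-09-09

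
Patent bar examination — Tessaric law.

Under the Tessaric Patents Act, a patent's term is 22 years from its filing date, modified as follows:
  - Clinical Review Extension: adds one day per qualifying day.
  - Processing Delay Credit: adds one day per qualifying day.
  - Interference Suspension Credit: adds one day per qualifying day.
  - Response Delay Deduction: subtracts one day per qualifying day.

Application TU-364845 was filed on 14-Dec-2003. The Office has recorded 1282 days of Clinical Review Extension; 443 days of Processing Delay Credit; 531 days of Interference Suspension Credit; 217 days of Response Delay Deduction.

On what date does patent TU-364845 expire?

July 15, 2031

Base term: filing date + 22 years → 14 December 2025.
Clinical Review Extension: +1282 days → 18 June 2029.
Processing Delay Credit: +443 days → 4 September 2030.
Interference Suspension Credit: +531 days → 17 February 2032.
Response Delay Deduction: −217 days → 15 July 2031.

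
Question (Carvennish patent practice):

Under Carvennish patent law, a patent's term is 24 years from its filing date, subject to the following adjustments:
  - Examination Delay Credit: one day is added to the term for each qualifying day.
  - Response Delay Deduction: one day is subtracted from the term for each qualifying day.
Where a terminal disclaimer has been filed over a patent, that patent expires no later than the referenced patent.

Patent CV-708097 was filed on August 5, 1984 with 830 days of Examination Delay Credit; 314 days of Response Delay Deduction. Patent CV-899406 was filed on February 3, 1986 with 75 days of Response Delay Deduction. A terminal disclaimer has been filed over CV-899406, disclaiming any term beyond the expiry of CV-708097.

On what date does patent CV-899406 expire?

Natural term of CV-899406:
  Base: filing + 24 years → 3 February 2010.
  Response Delay Deduction: −75 days → 20 November 2009.
Expiry of referenced patent CV-708097:
  Base: filing + 24 years → 5 August 2008.
  Examination Delay Credit: +830 days → 13 November 2010.
  Response Delay Deduction: −314 days → 3 January 2010.
Terminal disclaimer: CV-899406 expires on the earlier of 20 November 2009 and 3 January 2010.

November 20, 2009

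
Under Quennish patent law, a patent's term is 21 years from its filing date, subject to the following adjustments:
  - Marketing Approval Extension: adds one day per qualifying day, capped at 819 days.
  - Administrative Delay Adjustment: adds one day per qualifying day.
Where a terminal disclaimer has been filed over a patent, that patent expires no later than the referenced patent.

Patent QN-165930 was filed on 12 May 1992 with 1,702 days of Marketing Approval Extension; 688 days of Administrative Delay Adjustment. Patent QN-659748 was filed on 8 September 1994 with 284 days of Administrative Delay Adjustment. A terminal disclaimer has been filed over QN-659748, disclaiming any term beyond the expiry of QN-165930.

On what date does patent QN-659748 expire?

Natural term of QN-659748:
  Base: filing + 21 years → 8 September 2015.
  Administrative Delay Adjustment: +284 days → 18 June 2016.
Expiry of referenced patent QN-165930:
  Base: filing + 21 years → 12 May 2013.
  Marketing Approval Extension: 1702 days claimed exceeds the 819-day cap, so +819 days → 9 August 2015.
  Administrative Delay Adjustment: +688 days → 27 June 2017.
Terminal disclaimer: QN-659748 expires on the earlier of 18 June 2016 and 27 June 2017.

2016-06-18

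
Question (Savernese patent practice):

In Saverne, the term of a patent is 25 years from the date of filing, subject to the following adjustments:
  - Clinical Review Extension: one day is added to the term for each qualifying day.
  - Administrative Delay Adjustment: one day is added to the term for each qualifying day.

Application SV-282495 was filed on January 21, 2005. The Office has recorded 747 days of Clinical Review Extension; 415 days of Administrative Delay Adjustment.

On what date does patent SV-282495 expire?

March 28, 2033

Base term: filing date + 25 years → 21 January 2030.
Clinical Review Extension: +747 days → 7 February 2032.
Administrative Delay Adjustment: +415 days → 28 March 2033.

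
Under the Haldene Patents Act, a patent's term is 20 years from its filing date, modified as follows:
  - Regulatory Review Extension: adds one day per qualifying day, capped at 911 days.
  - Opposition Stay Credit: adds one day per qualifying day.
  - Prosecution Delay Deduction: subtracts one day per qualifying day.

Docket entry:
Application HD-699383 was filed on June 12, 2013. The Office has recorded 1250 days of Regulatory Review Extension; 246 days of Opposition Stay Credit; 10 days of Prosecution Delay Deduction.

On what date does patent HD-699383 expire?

Base term: filing date + 20 years → 12 June 2033.
Regulatory Review Extension: 1250 days claimed exceeds the 911-day cap, so +911 days → 10 December 2035.
Opposition Stay Credit: +246 days → 12 August 2036.
Prosecution Delay Deduction: −10 days → 2 August 2036.

2036-08-02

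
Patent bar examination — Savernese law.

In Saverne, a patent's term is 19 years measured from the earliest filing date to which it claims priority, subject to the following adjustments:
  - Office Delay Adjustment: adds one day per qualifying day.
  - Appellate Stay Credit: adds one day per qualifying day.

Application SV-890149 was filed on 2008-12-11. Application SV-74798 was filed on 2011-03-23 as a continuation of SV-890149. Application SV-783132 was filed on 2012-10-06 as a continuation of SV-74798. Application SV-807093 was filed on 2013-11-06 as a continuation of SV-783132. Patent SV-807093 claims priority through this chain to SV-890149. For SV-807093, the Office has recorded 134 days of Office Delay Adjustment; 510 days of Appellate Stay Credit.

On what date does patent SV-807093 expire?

Earliest priority filing: 11 December 2008.
Base term: 11 December 2008 + 19 years → 11 December 2027.
Office Delay Adjustment: +134 days → 23 April 2028.
Appellate Stay Credit: +510 days → 15 September 2029.

2029-09-15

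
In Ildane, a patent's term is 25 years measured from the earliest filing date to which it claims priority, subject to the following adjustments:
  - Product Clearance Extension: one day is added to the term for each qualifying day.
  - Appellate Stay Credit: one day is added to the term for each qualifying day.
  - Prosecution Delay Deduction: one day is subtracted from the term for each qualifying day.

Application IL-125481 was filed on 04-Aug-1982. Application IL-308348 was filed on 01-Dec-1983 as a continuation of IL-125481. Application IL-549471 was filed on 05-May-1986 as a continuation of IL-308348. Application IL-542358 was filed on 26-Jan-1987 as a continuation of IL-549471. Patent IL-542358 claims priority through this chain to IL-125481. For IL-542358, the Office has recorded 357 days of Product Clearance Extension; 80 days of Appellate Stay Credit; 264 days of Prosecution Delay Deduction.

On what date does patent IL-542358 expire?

2008-01-24

Earliest priority filing: 4 August 1982.
Base term: 4 August 1982 + 25 years → 4 August 2007.
Product Clearance Extension: +357 days → 26 July 2008.
Appellate Stay Credit: +80 days → 14 October 2008.
Prosecution Delay Deduction: −264 days → 24 January 2008.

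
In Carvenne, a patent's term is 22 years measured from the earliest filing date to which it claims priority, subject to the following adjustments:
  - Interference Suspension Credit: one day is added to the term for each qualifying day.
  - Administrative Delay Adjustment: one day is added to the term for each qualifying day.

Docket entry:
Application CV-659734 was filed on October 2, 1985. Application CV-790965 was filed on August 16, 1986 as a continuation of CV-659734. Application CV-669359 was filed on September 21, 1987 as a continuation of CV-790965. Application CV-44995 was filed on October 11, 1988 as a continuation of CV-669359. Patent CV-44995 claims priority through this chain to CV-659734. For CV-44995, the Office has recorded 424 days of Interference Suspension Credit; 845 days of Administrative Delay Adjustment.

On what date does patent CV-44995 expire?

Earliest priority filing: 2 October 1985.
Base term: 2 October 1985 + 22 years → 2 October 2007.
Interference Suspension Credit: +424 days → 29 November 2008.
Administrative Delay Adjustment: +845 days → 24 March 2011.

March 24, 2011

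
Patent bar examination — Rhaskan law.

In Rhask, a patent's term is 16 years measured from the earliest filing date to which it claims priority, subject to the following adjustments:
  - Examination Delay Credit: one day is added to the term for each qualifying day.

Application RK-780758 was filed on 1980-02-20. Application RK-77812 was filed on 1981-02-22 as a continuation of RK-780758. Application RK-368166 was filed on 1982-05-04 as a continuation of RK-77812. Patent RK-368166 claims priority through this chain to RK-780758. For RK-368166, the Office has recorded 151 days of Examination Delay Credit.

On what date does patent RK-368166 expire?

July 20, 1996

Earliest priority filing: 20 February 1980.
Base term: 20 February 1980 + 16 years → 20 February 1996.
Examination Delay Credit: +151 days → 20 July 1996.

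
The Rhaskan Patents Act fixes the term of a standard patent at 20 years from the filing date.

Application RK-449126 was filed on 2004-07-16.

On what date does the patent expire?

July 16, 2024

Filing date + 20 years → 16 July 2024.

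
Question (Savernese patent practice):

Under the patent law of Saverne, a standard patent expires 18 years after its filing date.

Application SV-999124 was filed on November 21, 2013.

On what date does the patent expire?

November 21, 2031

Filing date + 18 years → 21 November 2031.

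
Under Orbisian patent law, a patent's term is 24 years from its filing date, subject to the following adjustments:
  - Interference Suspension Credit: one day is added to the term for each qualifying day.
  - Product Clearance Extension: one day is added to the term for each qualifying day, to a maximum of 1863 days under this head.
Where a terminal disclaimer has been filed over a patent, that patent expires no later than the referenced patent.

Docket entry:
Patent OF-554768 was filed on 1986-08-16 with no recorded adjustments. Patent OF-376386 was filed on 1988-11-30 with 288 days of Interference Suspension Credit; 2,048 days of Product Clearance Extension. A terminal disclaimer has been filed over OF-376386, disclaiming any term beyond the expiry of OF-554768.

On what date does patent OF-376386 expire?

Natural term of OF-376386:
  Base: filing + 24 years → 30 November 2012.
  Interference Suspension Credit: +288 days → 14 September 2013.
  Product Clearance Extension: 2048 days claimed exceeds the 1863-day cap, so +1863 days → 21 October 2018.
Expiry of referenced patent OF-554768:
  Base: filing + 24 years → 16 August 2010.
Terminal disclaimer: OF-376386 expires on the earlier of 21 October 2018 and 16 August 2010.

August 16, 2010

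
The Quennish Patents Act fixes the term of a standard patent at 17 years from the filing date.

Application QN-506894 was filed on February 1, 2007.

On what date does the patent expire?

February 1, 2024

Filing date + 17 years → 1 February 2024.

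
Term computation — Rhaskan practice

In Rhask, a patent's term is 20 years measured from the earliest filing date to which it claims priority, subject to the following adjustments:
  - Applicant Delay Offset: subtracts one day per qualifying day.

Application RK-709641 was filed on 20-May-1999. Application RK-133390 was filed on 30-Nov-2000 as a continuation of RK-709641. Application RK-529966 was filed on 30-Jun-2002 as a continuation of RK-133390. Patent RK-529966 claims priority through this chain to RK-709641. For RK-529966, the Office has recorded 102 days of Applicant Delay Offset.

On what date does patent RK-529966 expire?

Earliest priority filing: 20 May 1999.
Base term: 20 May 1999 + 20 years → 20 May 2019.
Applicant Delay Offset: −102 days → 7 February 2019.

February 7, 2019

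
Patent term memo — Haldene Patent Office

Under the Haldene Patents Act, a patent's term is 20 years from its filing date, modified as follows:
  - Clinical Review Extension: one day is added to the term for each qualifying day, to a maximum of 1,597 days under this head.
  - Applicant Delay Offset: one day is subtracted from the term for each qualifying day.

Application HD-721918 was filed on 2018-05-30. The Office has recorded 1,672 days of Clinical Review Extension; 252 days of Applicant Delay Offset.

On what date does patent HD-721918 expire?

Base term: filing date + 20 years → 30 May 2038.
Clinical Review Extension: 1672 days claimed exceeds the 1597-day cap, so +1597 days → 13 October 2042.
Applicant Delay Offset: −252 days → 3 February 2042.

2042-02-03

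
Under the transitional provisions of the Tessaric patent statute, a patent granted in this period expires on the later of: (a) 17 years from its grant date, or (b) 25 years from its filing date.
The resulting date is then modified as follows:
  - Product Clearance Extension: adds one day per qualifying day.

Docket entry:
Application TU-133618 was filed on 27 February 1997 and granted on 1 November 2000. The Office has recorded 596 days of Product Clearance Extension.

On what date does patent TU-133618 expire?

October 16, 2023

(a) grant + 17 years → 1 November 2017.
(b) filing + 25 years → 27 February 2022.
Later of the two: 27 February 2022.
Product Clearance Extension: +596 days → 16 October 2023.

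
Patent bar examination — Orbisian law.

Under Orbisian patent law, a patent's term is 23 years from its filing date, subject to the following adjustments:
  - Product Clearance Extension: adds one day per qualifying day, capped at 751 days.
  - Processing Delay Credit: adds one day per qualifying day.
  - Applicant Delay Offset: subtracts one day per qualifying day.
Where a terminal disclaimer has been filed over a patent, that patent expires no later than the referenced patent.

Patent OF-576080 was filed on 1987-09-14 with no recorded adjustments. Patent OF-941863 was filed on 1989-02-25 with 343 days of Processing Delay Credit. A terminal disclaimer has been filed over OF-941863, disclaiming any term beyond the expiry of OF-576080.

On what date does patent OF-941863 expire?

Natural term of OF-941863:
  Base: filing + 23 years → 25 February 2012.
  Processing Delay Credit: +343 days → 2 February 2013.
Expiry of referenced patent OF-576080:
  Base: filing + 23 years → 14 September 2010.
Terminal disclaimer: OF-941863 expires on the earlier of 2 February 2013 and 14 September 2010.

2010-09-14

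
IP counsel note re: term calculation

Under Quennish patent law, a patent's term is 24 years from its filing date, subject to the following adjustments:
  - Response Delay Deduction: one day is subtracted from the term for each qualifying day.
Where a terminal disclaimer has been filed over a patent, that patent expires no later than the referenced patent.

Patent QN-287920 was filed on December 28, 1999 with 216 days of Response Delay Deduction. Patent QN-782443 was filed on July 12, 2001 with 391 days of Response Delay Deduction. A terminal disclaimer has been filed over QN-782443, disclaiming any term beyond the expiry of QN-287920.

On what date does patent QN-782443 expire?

Natural term of QN-782443:
  Base: filing + 24 years → 12 July 2025.
  Response Delay Deduction: −391 days → 16 June 2024.
Expiry of referenced patent QN-287920:
  Base: filing + 24 years → 28 December 2023.
  Response Delay Deduction: −216 days → 26 May 2023.
Terminal disclaimer: QN-782443 expires on the earlier of 16 June 2024 and 26 May 2023.

May 26, 2023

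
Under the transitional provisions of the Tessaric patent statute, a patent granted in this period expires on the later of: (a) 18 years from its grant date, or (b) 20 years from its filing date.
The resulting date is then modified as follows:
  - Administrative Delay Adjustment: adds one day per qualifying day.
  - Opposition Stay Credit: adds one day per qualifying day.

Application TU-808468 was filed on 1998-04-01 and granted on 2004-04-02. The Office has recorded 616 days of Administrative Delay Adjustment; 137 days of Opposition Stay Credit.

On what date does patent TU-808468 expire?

(a) grant + 18 years → 2 April 2022.
(b) filing + 20 years → 1 April 2018.
Later of the two: 2 April 2022.
Administrative Delay Adjustment: +616 days → 9 December 2023.
Opposition Stay Credit: +137 days → 24 April 2024.

2024-04-24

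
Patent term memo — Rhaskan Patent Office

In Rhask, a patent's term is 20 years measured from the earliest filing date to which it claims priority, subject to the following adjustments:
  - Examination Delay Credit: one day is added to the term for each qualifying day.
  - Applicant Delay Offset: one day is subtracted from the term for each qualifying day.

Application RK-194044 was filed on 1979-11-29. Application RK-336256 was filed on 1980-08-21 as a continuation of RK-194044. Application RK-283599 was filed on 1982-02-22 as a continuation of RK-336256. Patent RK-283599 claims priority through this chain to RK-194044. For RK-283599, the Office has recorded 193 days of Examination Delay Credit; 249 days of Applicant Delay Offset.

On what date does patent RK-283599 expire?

Earliest priority filing: 29 November 1979.
Base term: 29 November 1979 + 20 years → 29 November 1999.
Examination Delay Credit: +193 days → 9 June 2000.
Applicant Delay Offset: −249 days → 4 October 1999.

October 4, 1999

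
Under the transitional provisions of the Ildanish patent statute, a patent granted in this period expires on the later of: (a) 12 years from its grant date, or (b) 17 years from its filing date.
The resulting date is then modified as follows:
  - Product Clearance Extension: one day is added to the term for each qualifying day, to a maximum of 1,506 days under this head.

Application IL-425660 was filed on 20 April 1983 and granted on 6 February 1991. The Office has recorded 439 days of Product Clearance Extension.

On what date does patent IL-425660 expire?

(a) grant + 12 years → 6 February 2003.
(b) filing + 17 years → 20 April 2000.
Later of the two: 6 February 2003.
Product Clearance Extension: 439 days (within the 1506-day cap) → +439 days → 20 April 2004.

2004-04-20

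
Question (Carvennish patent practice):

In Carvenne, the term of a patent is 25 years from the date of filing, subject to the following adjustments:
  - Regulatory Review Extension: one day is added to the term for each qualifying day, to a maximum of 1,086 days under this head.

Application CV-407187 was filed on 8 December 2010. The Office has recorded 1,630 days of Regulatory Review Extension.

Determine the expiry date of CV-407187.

2038-11-28

Base term: filing date + 25 years → 8 December 2035.
Regulatory Review Extension: 1630 days claimed exceeds the 1086-day cap, so +1086 days → 28 November 2038.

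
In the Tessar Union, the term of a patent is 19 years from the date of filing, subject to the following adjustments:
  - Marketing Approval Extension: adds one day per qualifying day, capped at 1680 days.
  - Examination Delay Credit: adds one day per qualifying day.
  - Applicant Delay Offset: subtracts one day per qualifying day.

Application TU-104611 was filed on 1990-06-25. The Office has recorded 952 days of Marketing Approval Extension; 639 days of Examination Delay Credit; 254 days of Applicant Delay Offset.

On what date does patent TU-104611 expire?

Base term: filing date + 19 years → 25 June 2009.
Marketing Approval Extension: 952 days (within the 1680-day cap) → +952 days → 2 February 2012.
Examination Delay Credit: +639 days → 2 November 2013.
Applicant Delay Offset: −254 days → 21 February 2013.

2013-02-21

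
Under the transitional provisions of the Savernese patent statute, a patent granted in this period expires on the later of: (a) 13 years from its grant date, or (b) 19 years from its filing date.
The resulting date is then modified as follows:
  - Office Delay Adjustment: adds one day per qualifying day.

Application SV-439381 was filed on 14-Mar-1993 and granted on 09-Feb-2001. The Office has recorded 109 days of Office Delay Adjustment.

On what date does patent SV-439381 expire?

2014-05-29

(a) grant + 13 years → 9 February 2014.
(b) filing + 19 years → 14 March 2012.
Later of the two: 9 February 2014.
Office Delay Adjustment: +109 days → 29 May 2014.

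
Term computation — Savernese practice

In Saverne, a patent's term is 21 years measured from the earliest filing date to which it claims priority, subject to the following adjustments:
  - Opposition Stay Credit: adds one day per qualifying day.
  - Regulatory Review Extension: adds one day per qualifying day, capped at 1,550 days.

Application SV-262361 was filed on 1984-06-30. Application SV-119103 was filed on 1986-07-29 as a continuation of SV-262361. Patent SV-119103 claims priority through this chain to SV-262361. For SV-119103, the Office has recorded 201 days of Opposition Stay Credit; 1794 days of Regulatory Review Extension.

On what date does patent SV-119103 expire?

Earliest priority filing: 30 June 1984.
Base term: 30 June 1984 + 21 years → 30 June 2005.
Opposition Stay Credit: +201 days → 17 January 2006.
Regulatory Review Extension: 1794 days claimed exceeds the 1550-day cap, so +1550 days → 16 April 2010.

2010-04-16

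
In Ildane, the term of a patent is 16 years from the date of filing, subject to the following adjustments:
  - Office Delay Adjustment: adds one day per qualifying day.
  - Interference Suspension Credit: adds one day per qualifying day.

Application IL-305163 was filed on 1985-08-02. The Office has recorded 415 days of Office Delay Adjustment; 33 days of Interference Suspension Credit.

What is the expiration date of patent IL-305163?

October 24, 2002

Base term: filing date + 16 years → 2 August 2001.
Office Delay Adjustment: +415 days → 21 September 2002.
Interference Suspension Credit: +33 days → 24 October 2002.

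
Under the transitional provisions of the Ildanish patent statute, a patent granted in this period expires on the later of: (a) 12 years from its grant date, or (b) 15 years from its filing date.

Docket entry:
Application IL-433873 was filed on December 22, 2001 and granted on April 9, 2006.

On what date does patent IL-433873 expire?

(a) grant + 12 years → 9 April 2018.
(b) filing + 15 years → 22 December 2016.
Later of the two: 9 April 2018.

April 9, 2018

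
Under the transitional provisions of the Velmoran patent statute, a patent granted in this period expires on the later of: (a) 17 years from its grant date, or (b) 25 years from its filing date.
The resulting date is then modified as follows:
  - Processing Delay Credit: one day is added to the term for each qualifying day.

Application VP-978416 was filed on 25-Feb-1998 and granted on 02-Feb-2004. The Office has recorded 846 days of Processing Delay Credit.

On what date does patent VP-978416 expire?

(a) grant + 17 years → 2 February 2021.
(b) filing + 25 years → 25 February 2023.
Later of the two: 25 February 2023.
Processing Delay Credit: +846 days → 20 June 2025.

2025-06-20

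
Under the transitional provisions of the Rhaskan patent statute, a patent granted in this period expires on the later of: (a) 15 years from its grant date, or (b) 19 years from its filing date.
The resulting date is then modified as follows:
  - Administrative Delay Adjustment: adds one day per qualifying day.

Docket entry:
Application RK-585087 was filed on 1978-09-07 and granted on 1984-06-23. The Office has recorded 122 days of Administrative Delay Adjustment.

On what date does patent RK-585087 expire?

(a) grant + 15 years → 23 June 1999.
(b) filing + 19 years → 7 September 1997.
Later of the two: 23 June 1999.
Administrative Delay Adjustment: +122 days → 23 October 1999.

1999-10-23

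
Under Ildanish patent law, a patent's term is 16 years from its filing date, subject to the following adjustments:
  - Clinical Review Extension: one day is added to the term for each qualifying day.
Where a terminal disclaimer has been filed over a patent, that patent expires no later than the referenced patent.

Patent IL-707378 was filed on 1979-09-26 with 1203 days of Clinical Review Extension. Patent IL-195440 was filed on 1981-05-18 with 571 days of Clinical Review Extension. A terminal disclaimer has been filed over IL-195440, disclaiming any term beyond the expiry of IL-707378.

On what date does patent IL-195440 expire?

Natural term of IL-195440:
  Base: filing + 16 years → 18 May 1997.
  Clinical Review Extension: +571 days → 10 December 1998.
Expiry of referenced patent IL-707378:
  Base: filing + 16 years → 26 September 1995.
  Clinical Review Extension: +1203 days → 11 January 1999.
Terminal disclaimer: IL-195440 expires on the earlier of 10 December 1998 and 11 January 1999.

December 10, 1998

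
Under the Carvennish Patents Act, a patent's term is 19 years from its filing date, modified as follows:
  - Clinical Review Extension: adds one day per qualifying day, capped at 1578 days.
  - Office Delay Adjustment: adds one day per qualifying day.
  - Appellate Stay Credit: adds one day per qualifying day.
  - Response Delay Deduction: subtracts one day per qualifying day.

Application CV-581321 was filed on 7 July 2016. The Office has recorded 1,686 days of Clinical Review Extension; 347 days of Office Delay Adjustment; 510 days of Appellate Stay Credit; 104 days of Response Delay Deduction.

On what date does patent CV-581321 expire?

Base term: filing date + 19 years → 7 July 2035.
Clinical Review Extension: 1686 days claimed exceeds the 1578-day cap, so +1578 days → 1 November 2039.
Office Delay Adjustment: +347 days → 13 October 2040.
Appellate Stay Credit: +510 days → 7 March 2042.
Response Delay Deduction: −104 days → 23 November 2041.

November 23, 2041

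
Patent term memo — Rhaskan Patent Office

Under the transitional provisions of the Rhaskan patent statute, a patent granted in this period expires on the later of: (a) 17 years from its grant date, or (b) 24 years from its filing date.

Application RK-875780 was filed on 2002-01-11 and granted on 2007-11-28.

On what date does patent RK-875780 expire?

(a) grant + 17 years → 28 November 2024.
(b) filing + 24 years → 11 January 2026.
Later of the two: 11 January 2026.

January 11, 2026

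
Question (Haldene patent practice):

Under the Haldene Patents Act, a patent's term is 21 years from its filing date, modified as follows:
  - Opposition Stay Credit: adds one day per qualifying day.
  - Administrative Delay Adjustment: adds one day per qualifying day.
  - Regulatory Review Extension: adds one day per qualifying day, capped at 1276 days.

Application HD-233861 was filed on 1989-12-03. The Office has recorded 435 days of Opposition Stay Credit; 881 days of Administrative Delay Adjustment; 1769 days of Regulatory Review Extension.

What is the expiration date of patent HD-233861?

January 7, 2018

Base term: filing date + 21 years → 3 December 2010.
Opposition Stay Credit: +435 days → 11 February 2012.
Administrative Delay Adjustment: +881 days → 11 July 2014.
Regulatory Review Extension: 1769 days claimed exceeds the 1276-day cap, so +1276 days → 7 January 2018.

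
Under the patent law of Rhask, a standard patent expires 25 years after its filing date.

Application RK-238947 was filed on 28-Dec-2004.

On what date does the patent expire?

December 28, 2029

Filing date + 25 years → 28 December 2029.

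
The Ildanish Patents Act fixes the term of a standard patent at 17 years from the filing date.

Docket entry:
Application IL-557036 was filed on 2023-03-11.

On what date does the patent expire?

Filing date + 17 years → 11 March 2040.

2040-03-11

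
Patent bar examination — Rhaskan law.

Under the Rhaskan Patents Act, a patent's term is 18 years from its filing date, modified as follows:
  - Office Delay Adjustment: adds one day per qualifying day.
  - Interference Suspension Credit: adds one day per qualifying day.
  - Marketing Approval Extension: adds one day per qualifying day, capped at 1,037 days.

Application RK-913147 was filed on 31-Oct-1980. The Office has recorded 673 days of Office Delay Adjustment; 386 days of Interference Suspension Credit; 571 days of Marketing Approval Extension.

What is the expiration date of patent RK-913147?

2003-04-18

Base term: filing date + 18 years → 31 October 1998.
Office Delay Adjustment: +673 days → 3 September 2000.
Interference Suspension Credit: +386 days → 24 September 2001.
Marketing Approval Extension: 571 days (within the 1037-day cap) → +571 days → 18 April 2003.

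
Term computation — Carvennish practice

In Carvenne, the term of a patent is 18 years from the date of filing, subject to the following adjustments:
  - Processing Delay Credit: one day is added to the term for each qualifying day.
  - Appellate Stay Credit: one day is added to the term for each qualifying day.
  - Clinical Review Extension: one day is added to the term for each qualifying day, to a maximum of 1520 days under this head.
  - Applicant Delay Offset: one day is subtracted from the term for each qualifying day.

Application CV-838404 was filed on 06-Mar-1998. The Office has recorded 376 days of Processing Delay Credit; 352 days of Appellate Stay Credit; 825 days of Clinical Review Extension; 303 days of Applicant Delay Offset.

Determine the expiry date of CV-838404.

2019-08-08

Base term: filing date + 18 years → 6 March 2016.
Processing Delay Credit: +376 days → 17 March 2017.
Appellate Stay Credit: +352 days → 4 March 2018.
Clinical Review Extension: 825 days (within the 1520-day cap) → +825 days → 6 June 2020.
Applicant Delay Offset: −303 days → 8 August 2019.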